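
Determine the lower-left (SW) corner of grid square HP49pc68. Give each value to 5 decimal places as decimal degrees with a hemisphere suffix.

Field H=7, P=15: +7·20° lon, +15·10° lat → SW at lon -40°, lat 60°.
Square 4, 9: +4·2° lon, +9·1° lat → SW at lon -32°, lat 69°.
Subsquare p=15, c=2: +15·0.0833333° lon, +2·0.0416667° lat → SW at lon -30.75°, lat 69.0833°.
Extended square 6, 8: +6·0.00833333° lon, +8·0.00416667° lat → SW at lon -30.7°, lat 69.1167°.
latitude 69.11667° N, longitude 30.70000° W.

69.11667° N, 30.70000° W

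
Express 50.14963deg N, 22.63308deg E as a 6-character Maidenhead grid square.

KO10hd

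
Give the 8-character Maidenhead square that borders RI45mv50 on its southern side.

RI45mu59

Latitude extended square 0; −1 → -1, wraps to 9, carry into subsquare.
Latitude subsquare v = 21; −1 → 20 = u.
The longitude characters are unchanged.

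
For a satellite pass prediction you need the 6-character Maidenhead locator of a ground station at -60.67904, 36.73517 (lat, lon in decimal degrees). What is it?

KC89ih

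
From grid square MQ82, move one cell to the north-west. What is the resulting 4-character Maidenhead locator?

MQ73

Longitude square 8; −1 → 7.
Latitude square 2; +1 → 3.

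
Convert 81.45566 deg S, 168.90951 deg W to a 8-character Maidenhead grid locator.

Add 180° to longitude and 90° to latitude: 11.09049, 8.54434.
Field (20°×10°, letters A–R): lon ⌊11.09049/20⌋ = 0 → A; lat ⌊8.54434/10⌋ = 0 → A.
Square (2°×1°, digits 0–9): lon ⌊11.09049/2⌋ = 5; lat ⌊8.54434/1⌋ = 8.
Subsquare (5′×2.5′, letters a–x): lon ⌊1.09049/0.0833333⌋ = 13 → n; lat ⌊0.54434/0.0416667⌋ = 13 → n.
Extended square (30″×15″, digits 0–9): lon ⌊0.00716/0.00833333⌋ = 0; lat ⌊0.00267/0.00416667⌋ = 0.

AA58nn00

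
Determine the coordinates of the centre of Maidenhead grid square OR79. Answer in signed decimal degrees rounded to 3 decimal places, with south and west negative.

89.500, 115.000

Field O=14, R=17: +14·20° lon, +17·10° lat → SW at lon 100°, lat 80°.
Square 7, 9: +7·2° lon, +9·1° lat → SW at lon 114°, lat 89°.
Cell spans 2° lon × 1° lat. Centre is SW corner plus half of each.
latitude 89.500, longitude 115.000.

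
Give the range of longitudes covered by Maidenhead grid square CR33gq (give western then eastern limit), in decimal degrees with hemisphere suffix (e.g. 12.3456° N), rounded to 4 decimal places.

Field C=2, R=17: +2·20° lon, +17·10° lat → SW at lon -140°, lat 80°.
Square 3, 3: +3·2° lon, +3·1° lat → SW at lon -134°, lat 83°.
Subsquare g=6, q=16: +6·0.0833333° lon, +16·0.0416667° lat → SW at lon -133.5°, lat 83.6667°.
Cell spans 0.0833333° lon × 0.0416667° lat.
west 133.5000° W, east 133.4167° W.

133.5000° W, 133.4167° W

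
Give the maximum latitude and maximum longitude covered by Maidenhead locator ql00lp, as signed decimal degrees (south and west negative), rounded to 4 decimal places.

20.6667, 141.0000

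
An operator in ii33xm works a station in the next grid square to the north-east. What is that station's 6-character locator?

II43an

Longitude subsquare x = 23; +1 → 24, wraps to 0 = a, carry into square.
Longitude square 3; +1 → 4.
Latitude subsquare m = 12; +1 → 13 = n.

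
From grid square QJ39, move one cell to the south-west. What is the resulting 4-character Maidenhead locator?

QJ28

Longitude square 3; −1 → 2.
Latitude square 9; −1 → 8.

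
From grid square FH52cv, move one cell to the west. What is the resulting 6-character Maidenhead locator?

Longitude subsquare c = 2; −1 → 1 = b.
The latitude characters are unchanged.

FH52bv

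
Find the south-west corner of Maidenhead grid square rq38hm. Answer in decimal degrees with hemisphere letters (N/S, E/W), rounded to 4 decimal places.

78.5000° N, 166.5833° E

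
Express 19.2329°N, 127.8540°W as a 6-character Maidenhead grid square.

CK69bf

Offset from 180°W / 90°S: lon 52.1460°, lat 109.2329°.
Field: lon ⌊52.1460/20⌋ = 2 → C; lat ⌊109.2329/10⌋ = 10 → K.
Square: lon ⌊12.1460/2⌋ = 6; lat ⌊9.2329/1⌋ = 9.
Subsquare: lon ⌊0.1460/0.0833333⌋ = 1 → b; lat ⌊0.2329/0.0416667⌋ = 5 → f.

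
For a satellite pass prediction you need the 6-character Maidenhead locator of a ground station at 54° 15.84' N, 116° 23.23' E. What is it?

Offset from 180°W / 90°S: lon 296.3872°, lat 144.2640°.
Field (20°×10°, letters A–R): 296.3872/20 → 14 → O, 144.2640/10 → 14 → O; chars OO.
Square (2°×1°, digits 0–9): 16.3872/2 → 8, 4.2640/1 → 4; chars 84.
Subsquare (5′×2.5′, letters a–x): 0.3872/0.0833333 → 4 → e, 0.2640/0.0416667 → 6 → g; chars eg.

OO84eg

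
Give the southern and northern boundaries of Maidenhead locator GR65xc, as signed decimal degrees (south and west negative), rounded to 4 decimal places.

85.0833, 85.1250

Field G=6, R=17: +6·20° lon, +17·10° lat → SW at lon -60°, lat 80°.
Square 6, 5: +6·2° lon, +5·1° lat → SW at lon -48°, lat 85°.
Subsquare x=23, c=2: +23·0.0833333° lon, +2·0.0416667° lat → SW at lon -46.0833°, lat 85.0833°.
Cell spans 0.0833333° lon × 0.0416667° lat.
south 85.0833, north 85.1250.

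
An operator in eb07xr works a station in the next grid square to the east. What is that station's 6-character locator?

EB17ar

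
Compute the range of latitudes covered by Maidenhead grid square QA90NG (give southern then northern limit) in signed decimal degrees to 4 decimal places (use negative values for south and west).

Field Q=16, A=0: +16·20° lon, +0·10° lat → SW at lon 140°, lat -90°.
Square 9, 0: +9·2° lon, +0·1° lat → SW at lon 158°, lat -90°.
Subsquare n=13, g=6: +13·0.0833333° lon, +6·0.0416667° lat → SW at lon 159.083°, lat -89.75°.
Cell spans 0.0833333° lon × 0.0416667° lat.
south -89.7500, north -89.7083.

-89.7500, -89.7083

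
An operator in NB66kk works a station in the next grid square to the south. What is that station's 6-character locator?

Latitude subsquare k = 10; −1 → 9 = j.
The longitude characters are unchanged.

NB66kj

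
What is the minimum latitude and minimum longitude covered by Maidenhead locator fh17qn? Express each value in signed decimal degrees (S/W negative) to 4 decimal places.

-12.4583, -76.6667

Field F=5, H=7: +5·20° lon, +7·10° lat → SW at lon -80°, lat -20°.
Square 1, 7: +1·2° lon, +7·1° lat → SW at lon -78°, lat -13°.
Subsquare q=16, n=13: +16·0.0833333° lon, +13·0.0416667° lat → SW at lon -76.6667°, lat -12.4583°.
latitude -12.4583, longitude -76.6667.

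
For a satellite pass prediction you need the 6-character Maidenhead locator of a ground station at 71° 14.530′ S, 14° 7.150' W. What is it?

Add 180° to longitude and 90° to latitude: 165.8808, 18.7578.
Field: 165.8808/20 → 8 → I, 18.7578/10 → 1 → B; chars IB.
Square: 5.8808/2 → 2, 8.7578/1 → 8; chars 28.
Subsquare: 1.8808/0.0833333 → 22 → w, 0.7578/0.0416667 → 18 → s; chars ws.

IB28ws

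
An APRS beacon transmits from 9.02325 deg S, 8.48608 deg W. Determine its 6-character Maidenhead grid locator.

II50sx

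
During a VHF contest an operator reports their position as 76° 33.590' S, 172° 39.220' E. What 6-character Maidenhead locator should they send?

Offset from 180°W / 90°S: lon 352.6537°, lat 13.4402°.
Field (20°×10°, letters A–R): 352.6537/20 → 17 → R, 13.4402/10 → 1 → B; chars RB.
Square (2°×1°, digits 0–9): 12.6537/2 → 6, 3.4402/1 → 3; chars 63.
Subsquare (5′×2.5′, letters a–x): 0.6537/0.0833333 → 7 → h, 0.4402/0.0416667 → 10 → k; chars hk.

RB63hk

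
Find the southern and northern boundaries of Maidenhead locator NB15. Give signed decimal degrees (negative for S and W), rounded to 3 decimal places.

-75.000, -74.000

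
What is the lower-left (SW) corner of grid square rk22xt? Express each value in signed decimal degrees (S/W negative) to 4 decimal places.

Field R=17, K=10: +17·20° lon, +10·10° lat → SW at lon 160°, lat 10°.
Square 2, 2: +2·2° lon, +2·1° lat → SW at lon 164°, lat 12°.
Subsquare x=23, t=19: +23·0.0833333° lon, +19·0.0416667° lat → SW at lon 165.917°, lat 12.7917°.
latitude 12.7917, longitude 165.9167.

12.7917, 165.9167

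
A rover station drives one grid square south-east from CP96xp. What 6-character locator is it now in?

DP06ao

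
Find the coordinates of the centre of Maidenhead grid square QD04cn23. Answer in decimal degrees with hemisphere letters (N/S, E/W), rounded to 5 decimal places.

55.44375° S, 140.18750° E

Field Q=16, D=3: +16·20° lon, +3·10° lat → SW at lon 140°, lat -60°.
Square 0, 4: +0·2° lon, +4·1° lat → SW at lon 140°, lat -56°.
Subsquare c=2, n=13: +2·0.0833333° lon, +13·0.0416667° lat → SW at lon 140.167°, lat -55.4583°.
Extended square 2, 3: +2·0.00833333° lon, +3·0.00416667° lat → SW at lon 140.183°, lat -55.4458°.
Cell spans 0.00833333° lon × 0.00416667° lat. Centre is SW corner plus half of each.
latitude 55.44375° S, longitude 140.18750° E.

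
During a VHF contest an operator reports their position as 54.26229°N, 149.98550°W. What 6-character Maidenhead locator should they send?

Add 180° to longitude and 90° to latitude: 30.0145, 144.2623.
Field (20°×10°, letters A–R): 30.0145/20 → 1 → B, 144.2623/10 → 14 → O; chars BO.
Square (2°×1°, digits 0–9): 10.0145/2 → 5, 4.2623/1 → 4; chars 54.
Subsquare (5′×2.5′, letters a–x): 0.0145/0.0833333 → 0 → a, 0.2623/0.0416667 → 6 → g; chars ag.

BO54ag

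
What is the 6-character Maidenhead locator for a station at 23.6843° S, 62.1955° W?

FG86vh

Add 180° to longitude and 90° to latitude: 117.8045, 66.3157.
Field: lon ⌊117.8045/20⌋ = 5 → F; lat ⌊66.3157/10⌋ = 6 → G.
Square: lon ⌊17.8045/2⌋ = 8; lat ⌊6.3157/1⌋ = 6.
Subsquare: lon ⌊1.8045/0.0833333⌋ = 21 → v; lat ⌊0.3157/0.0416667⌋ = 7 → h.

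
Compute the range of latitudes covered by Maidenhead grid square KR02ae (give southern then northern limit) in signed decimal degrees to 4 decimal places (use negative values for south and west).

Field K=10, R=17: +10·20° lon, +17·10° lat → SW at lon 20°, lat 80°.
Square 0, 2: +0·2° lon, +2·1° lat → SW at lon 20°, lat 82°.
Subsquare a=0, e=4: +0·0.0833333° lon, +4·0.0416667° lat → SW at lon 20°, lat 82.1667°.
Cell spans 0.0833333° lon × 0.0416667° lat.
south 82.1667, north 82.2083.

82.1667, 82.2083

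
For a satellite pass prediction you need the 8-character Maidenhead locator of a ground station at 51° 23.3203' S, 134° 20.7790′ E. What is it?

PD78eo16

Add 180° to longitude and 90° to latitude: 314.34632, 38.61133.
Field: 314.34632/20 → 15 → P, 38.61133/10 → 3 → D; chars PD.
Square: 14.34632/2 → 7, 8.61133/1 → 8; chars 78.
Subsquare: 0.34632/0.0833333 → 4 → e, 0.61133/0.0416667 → 14 → o; chars eo.
Extended square: 0.01298/0.00833333 → 1, 0.02799/0.00416667 → 6; chars 16.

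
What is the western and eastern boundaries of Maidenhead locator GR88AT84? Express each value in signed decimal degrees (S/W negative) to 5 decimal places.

-43.93333, -43.92500

Field G=6, R=17: +6·20° lon, +17·10° lat → SW at lon -60°, lat 80°.
Square 8, 8: +8·2° lon, +8·1° lat → SW at lon -44°, lat 88°.
Subsquare a=0, t=19: +0·0.0833333° lon, +19·0.0416667° lat → SW at lon -44°, lat 88.7917°.
Extended square 8, 4: +8·0.00833333° lon, +4·0.00416667° lat → SW at lon -43.9333°, lat 88.8083°.
Cell spans 0.00833333° lon × 0.00416667° lat.
west -43.93333, east -43.92500.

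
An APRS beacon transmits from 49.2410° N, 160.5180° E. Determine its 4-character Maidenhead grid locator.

RN09

Add 180° to longitude and 90° to latitude: 340.52, 139.24.
Field: lon ⌊340.52/20⌋ = 17 → R; lat ⌊139.24/10⌋ = 13 → N.
Square: lon ⌊0.52/2⌋ = 0; lat ⌊9.24/1⌋ = 9.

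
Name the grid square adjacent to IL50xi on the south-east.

IL60ah

Longitude subsquare x = 23; +1 → 24, wraps to 0 = a, carry into square.
Longitude square 5; +1 → 6.
Latitude subsquare i = 8; −1 → 7 = h.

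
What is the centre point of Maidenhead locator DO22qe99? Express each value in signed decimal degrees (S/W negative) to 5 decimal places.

Field D=3, O=14: +3·20° lon, +14·10° lat → SW at lon -120°, lat 50°.
Square 2, 2: +2·2° lon, +2·1° lat → SW at lon -116°, lat 52°.
Subsquare q=16, e=4: +16·0.0833333° lon, +4·0.0416667° lat → SW at lon -114.667°, lat 52.1667°.
Extended square 9, 9: +9·0.00833333° lon, +9·0.00416667° lat → SW at lon -114.592°, lat 52.2042°.
Cell spans 0.00833333° lon × 0.00416667° lat. Centre is SW corner plus half of each.
latitude 52.20625, longitude -114.58750.

52.20625, -114.58750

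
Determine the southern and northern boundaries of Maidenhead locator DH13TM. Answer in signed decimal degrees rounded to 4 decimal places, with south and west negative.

-16.5000, -16.4583

Field D=3, H=7: +3·20° lon, +7·10° lat → SW at lon -120°, lat -20°.
Square 1, 3: +1·2° lon, +3·1° lat → SW at lon -118°, lat -17°.
Subsquare t=19, m=12: +19·0.0833333° lon, +12·0.0416667° lat → SW at lon -116.417°, lat -16.5°.
Cell spans 0.0833333° lon × 0.0416667° lat.
south -16.5000, north -16.4583.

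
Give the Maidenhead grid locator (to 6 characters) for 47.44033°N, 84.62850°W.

Offset from 180°W / 90°S: lon 95.3715°, lat 137.4403°.
Field (20°×10°, letters A–R): lon ⌊95.3715/20⌋ = 4 → E; lat ⌊137.4403/10⌋ = 13 → N.
Square (2°×1°, digits 0–9): lon ⌊15.3715/2⌋ = 7; lat ⌊7.4403/1⌋ = 7.
Subsquare (5′×2.5′, letters a–x): lon ⌊1.3715/0.0833333⌋ = 16 → q; lat ⌊0.4403/0.0416667⌋ = 10 → k.

EN77qk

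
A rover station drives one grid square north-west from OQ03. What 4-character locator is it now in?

Longitude square 0; −1 → -1, wraps to 9, carry into field.
Longitude field O = 14; −1 → 13 = N.
Latitude square 3; +1 → 4.

NQ94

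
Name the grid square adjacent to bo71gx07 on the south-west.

Longitude extended square 0; −1 → -1, wraps to 9, carry into subsquare.
Longitude subsquare g = 6; −1 → 5 = f.
Latitude extended square 7; −1 → 6.

BO71fx96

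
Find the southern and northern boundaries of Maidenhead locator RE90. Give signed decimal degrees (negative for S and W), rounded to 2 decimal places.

-50.00, -49.00

Field R=17, E=4: +17·20° lon, +4·10° lat → SW at lon 160°, lat -50°.
Square 9, 0: +9·2° lon, +0·1° lat → SW at lon 178°, lat -50°.
Cell spans 2° lon × 1° lat.
south -50.00, north -49.00.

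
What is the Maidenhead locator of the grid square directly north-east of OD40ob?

Longitude subsquare o = 14; +1 → 15 = p.
Latitude subsquare b = 1; +1 → 2 = c.

OD40pc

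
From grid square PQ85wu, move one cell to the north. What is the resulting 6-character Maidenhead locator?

PQ85wv

Latitude subsquare u = 20; +1 → 21 = v.
The longitude characters are unchanged.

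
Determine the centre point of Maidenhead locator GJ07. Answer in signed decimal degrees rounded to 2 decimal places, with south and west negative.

Field G=6, J=9: +6·20° lon, +9·10° lat → SW at lon -60°, lat 0°.
Square 0, 7: +0·2° lon, +7·1° lat → SW at lon -60°, lat 7°.
Cell spans 2° lon × 1° lat. Centre is SW corner plus half of each.
latitude 7.50, longitude -59.00.

7.50, -59.00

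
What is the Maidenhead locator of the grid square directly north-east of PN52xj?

PN62ak

Longitude subsquare x = 23; +1 → 24, wraps to 0 = a, carry into square.
Longitude square 5; +1 → 6.
Latitude subsquare j = 9; +1 → 10 = k.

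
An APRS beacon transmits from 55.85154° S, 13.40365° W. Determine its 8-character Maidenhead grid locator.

ID34hd15

Offset from 180°W / 90°S: lon 166.59635°, lat 34.14846°.
Field: 166.59635/20 → 8 → I, 34.14846/10 → 3 → D; chars ID.
Square: 6.59635/2 → 3, 4.14846/1 → 4; chars 34.
Subsquare: 0.59635/0.0833333 → 7 → h, 0.14846/0.0416667 → 3 → d; chars hd.
Extended square: 0.01302/0.00833333 → 1, 0.02346/0.00416667 → 5; chars 15.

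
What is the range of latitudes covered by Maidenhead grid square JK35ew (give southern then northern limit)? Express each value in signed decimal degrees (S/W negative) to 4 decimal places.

15.9167, 15.9583

Field J=9, K=10: +9·20° lon, +10·10° lat → SW at lon 0°, lat 10°.
Square 3, 5: +3·2° lon, +5·1° lat → SW at lon 6°, lat 15°.
Subsquare e=4, w=22: +4·0.0833333° lon, +22·0.0416667° lat → SW at lon 6.33333°, lat 15.9167°.
Cell spans 0.0833333° lon × 0.0416667° lat.
south 15.9167, north 15.9583.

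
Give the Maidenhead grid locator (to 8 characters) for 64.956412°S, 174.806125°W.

AC25ob30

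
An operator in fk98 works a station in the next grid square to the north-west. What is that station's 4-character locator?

Longitude square 9; −1 → 8.
Latitude square 8; +1 → 9.

FK89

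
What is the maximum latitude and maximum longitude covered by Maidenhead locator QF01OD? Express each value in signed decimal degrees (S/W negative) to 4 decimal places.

-38.8333, 141.2500

Field Q=16, F=5: +16·20° lon, +5·10° lat → SW at lon 140°, lat -40°.
Square 0, 1: +0·2° lon, +1·1° lat → SW at lon 140°, lat -39°.
Subsquare o=14, d=3: +14·0.0833333° lon, +3·0.0416667° lat → SW at lon 141.167°, lat -38.875°.
Cell spans 0.0833333° lon × 0.0416667° lat. NE corner is SW corner plus one full cell.
latitude -38.8333, longitude 141.2500.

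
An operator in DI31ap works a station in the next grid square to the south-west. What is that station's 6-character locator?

DI21xo

Longitude subsquare a = 0; −1 → -1, wraps to 23 = x, carry into square.
Longitude square 3; −1 → 2.
Latitude subsquare p = 15; −1 → 14 = o.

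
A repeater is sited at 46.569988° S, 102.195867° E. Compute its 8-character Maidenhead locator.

OE13ck33

Shift to the Maidenhead origin (180°W, 90°S): lon 282.19587, lat 43.43001.
Field: lon ⌊282.19587/20⌋ = 14 → O; lat ⌊43.43001/10⌋ = 4 → E.
Square: lon ⌊2.19587/2⌋ = 1; lat ⌊3.43001/1⌋ = 3.
Subsquare: lon ⌊0.19587/0.0833333⌋ = 2 → c; lat ⌊0.43001/0.0416667⌋ = 10 → k.
Extended square: lon ⌊0.02920/0.00833333⌋ = 3; lat ⌊0.01335/0.00416667⌋ = 3.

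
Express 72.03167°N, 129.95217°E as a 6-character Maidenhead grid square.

Add 180° to longitude and 90° to latitude: 309.9522, 162.0317.
Field: lon ⌊309.9522/20⌋ = 15 → P; lat ⌊162.0317/10⌋ = 16 → Q.
Square: lon ⌊9.9522/2⌋ = 4; lat ⌊2.0317/1⌋ = 2.
Subsquare: lon ⌊1.9522/0.0833333⌋ = 23 → x; lat ⌊0.0317/0.0416667⌋ = 0 → a.

PQ42xa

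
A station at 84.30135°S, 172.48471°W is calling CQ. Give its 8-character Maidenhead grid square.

AA35sq17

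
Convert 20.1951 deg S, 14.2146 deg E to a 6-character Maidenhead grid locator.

JG79ct

Add 180° to longitude and 90° to latitude: 194.2146, 69.8049.
Field: 194.2146/20 → 9 → J, 69.8049/10 → 6 → G; chars JG.
Square: 14.2146/2 → 7, 9.8049/1 → 9; chars 79.
Subsquare: 0.2146/0.0833333 → 2 → c, 0.8049/0.0416667 → 19 → t; chars ct.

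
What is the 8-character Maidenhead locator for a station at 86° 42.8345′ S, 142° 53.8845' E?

Offset from 180°W / 90°S: lon 322.89808°, lat 3.28609°.
Field: lon ⌊322.89808/20⌋ = 16 → Q; lat ⌊3.28609/10⌋ = 0 → A.
Square: lon ⌊2.89808/2⌋ = 1; lat ⌊3.28609/1⌋ = 3.
Subsquare: lon ⌊0.89808/0.0833333⌋ = 10 → k; lat ⌊0.28609/0.0416667⌋ = 6 → g.
Extended square: lon ⌊0.06474/0.00833333⌋ = 7; lat ⌊0.03609/0.00416667⌋ = 8.

QA13kg78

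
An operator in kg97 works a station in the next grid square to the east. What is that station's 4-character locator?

Longitude square 9; +1 → 10, wraps to 0, carry into field.
Longitude field K = 10; +1 → 11 = L.
The latitude characters are unchanged.

LG07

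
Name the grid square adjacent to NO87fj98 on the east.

NO87gj08

Longitude extended square 9; +1 → 10, wraps to 0, carry into subsquare.
Longitude subsquare f = 5; +1 → 6 = g.
The latitude characters are unchanged.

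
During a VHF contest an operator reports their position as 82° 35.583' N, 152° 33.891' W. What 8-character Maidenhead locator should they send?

Add 180° to longitude and 90° to latitude: 27.43515, 172.59305.
Field: lon ⌊27.43515/20⌋ = 1 → B; lat ⌊172.59305/10⌋ = 17 → R.
Square: lon ⌊7.43515/2⌋ = 3; lat ⌊2.59305/1⌋ = 2.
Subsquare: lon ⌊1.43515/0.0833333⌋ = 17 → r; lat ⌊0.59305/0.0416667⌋ = 14 → o.
Extended square: lon ⌊0.01848/0.00833333⌋ = 2; lat ⌊0.00972/0.00416667⌋ = 2.

BR32ro22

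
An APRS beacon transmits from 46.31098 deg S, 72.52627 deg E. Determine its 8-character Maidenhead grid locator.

Shift to the Maidenhead origin (180°W, 90°S): lon 252.52627, lat 43.68902.
Field: 252.52627/20 → 12 → M, 43.68902/10 → 4 → E; chars ME.
Square: 12.52627/2 → 6, 3.68902/1 → 3; chars 63.
Subsquare: 0.52627/0.0833333 → 6 → g, 0.68902/0.0416667 → 16 → q; chars gq.
Extended square: 0.02627/0.00833333 → 3, 0.02235/0.00416667 → 5; chars 35.

ME63gq35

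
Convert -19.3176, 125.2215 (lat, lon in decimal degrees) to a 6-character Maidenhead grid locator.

PH20oq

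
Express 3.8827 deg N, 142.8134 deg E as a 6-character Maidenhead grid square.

QJ13jv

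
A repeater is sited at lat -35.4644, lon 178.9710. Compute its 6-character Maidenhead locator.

RF94lm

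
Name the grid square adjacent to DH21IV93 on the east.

DH21jv03

Longitude extended square 9; +1 → 10, wraps to 0, carry into subsquare.
Longitude subsquare i = 8; +1 → 9 = j.
The latitude characters are unchanged.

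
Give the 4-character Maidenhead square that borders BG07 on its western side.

AG97

Longitude square 0; −1 → -1, wraps to 9, carry into field.
Longitude field B = 1; −1 → 0 = A.
The latitude characters are unchanged.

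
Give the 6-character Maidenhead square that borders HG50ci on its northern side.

HG50cj

Latitude subsquare i = 8; +1 → 9 = j.
The longitude characters are unchanged.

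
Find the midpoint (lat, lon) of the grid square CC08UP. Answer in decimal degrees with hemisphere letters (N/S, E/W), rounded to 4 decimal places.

61.3542° S, 138.2917° W

Field C=2, C=2: +2·20° lon, +2·10° lat → SW at lon -140°, lat -70°.
Square 0, 8: +0·2° lon, +8·1° lat → SW at lon -140°, lat -62°.
Subsquare u=20, p=15: +20·0.0833333° lon, +15·0.0416667° lat → SW at lon -138.333°, lat -61.375°.
Cell spans 0.0833333° lon × 0.0416667° lat. Centre is SW corner plus half of each.
latitude 61.3542° S, longitude 138.2917° W.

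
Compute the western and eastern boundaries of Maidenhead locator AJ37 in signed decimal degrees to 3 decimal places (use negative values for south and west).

-174.000, -172.000

Field A=0, J=9: +0·20° lon, +9·10° lat → SW at lon -180°, lat 0°.
Square 3, 7: +3·2° lon, +7·1° lat → SW at lon -174°, lat 7°.
Cell spans 2° lon × 1° lat.
west -174.000, east -172.000.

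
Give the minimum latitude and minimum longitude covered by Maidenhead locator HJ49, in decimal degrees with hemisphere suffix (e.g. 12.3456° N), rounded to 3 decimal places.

Field H=7, J=9: +7·20° lon, +9·10° lat → SW at lon -40°, lat 0°.
Square 4, 9: +4·2° lon, +9·1° lat → SW at lon -32°, lat 9°.
latitude 9.000° N, longitude 32.000° W.

9.000° N, 32.000° W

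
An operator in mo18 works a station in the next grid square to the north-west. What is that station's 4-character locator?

MO09

Longitude square 1; −1 → 0.
Latitude square 8; +1 → 9.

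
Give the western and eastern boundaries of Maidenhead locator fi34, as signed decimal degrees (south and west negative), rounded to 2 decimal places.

-74.00, -72.00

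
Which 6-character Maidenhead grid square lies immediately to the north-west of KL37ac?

KL27xd

Longitude subsquare a = 0; −1 → -1, wraps to 23 = x, carry into square.
Longitude square 3; −1 → 2.
Latitude subsquare c = 2; +1 → 3 = d.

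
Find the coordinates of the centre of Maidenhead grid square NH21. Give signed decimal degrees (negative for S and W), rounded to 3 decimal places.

Field N=13, H=7: +13·20° lon, +7·10° lat → SW at lon 80°, lat -20°.
Square 2, 1: +2·2° lon, +1·1° lat → SW at lon 84°, lat -19°.
Cell spans 2° lon × 1° lat. Centre is SW corner plus half of each.
latitude -18.500, longitude 85.000.

-18.500, 85.000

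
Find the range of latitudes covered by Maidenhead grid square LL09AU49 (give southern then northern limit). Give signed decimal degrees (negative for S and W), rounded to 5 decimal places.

29.87083, 29.87500

Field L=11, L=11: +11·20° lon, +11·10° lat → SW at lon 40°, lat 20°.
Square 0, 9: +0·2° lon, +9·1° lat → SW at lon 40°, lat 29°.
Subsquare a=0, u=20: +0·0.0833333° lon, +20·0.0416667° lat → SW at lon 40°, lat 29.8333°.
Extended square 4, 9: +4·0.00833333° lon, +9·0.00416667° lat → SW at lon 40.0333°, lat 29.8708°.
Cell spans 0.00833333° lon × 0.00416667° lat.
south 29.87083, north 29.87500.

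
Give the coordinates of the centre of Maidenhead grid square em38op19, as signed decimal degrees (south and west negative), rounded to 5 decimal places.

38.66458, -92.82083

Field E=4, M=12: +4·20° lon, +12·10° lat → SW at lon -100°, lat 30°.
Square 3, 8: +3·2° lon, +8·1° lat → SW at lon -94°, lat 38°.
Subsquare o=14, p=15: +14·0.0833333° lon, +15·0.0416667° lat → SW at lon -92.8333°, lat 38.625°.
Extended square 1, 9: +1·0.00833333° lon, +9·0.00416667° lat → SW at lon -92.825°, lat 38.6625°.
Cell spans 0.00833333° lon × 0.00416667° lat. Centre is SW corner plus half of each.
latitude 38.66458, longitude -92.82083.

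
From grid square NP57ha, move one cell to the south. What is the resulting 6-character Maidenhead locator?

NP56hx

Latitude subsquare a = 0; −1 → -1, wraps to 23 = x, carry into square.
Latitude square 7; −1 → 6.
The longitude characters are unchanged.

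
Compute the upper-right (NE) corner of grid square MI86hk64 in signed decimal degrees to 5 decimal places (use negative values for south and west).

-3.56250, 76.64167

Field M=12, I=8: +12·20° lon, +8·10° lat → SW at lon 60°, lat -10°.
Square 8, 6: +8·2° lon, +6·1° lat → SW at lon 76°, lat -4°.
Subsquare h=7, k=10: +7·0.0833333° lon, +10·0.0416667° lat → SW at lon 76.5833°, lat -3.58333°.
Extended square 6, 4: +6·0.00833333° lon, +4·0.00416667° lat → SW at lon 76.6333°, lat -3.56667°.
Cell spans 0.00833333° lon × 0.00416667° lat. NE corner is SW corner plus one full cell.
latitude -3.56250, longitude 76.64167.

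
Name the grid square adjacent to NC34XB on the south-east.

Longitude subsquare x = 23; +1 → 24, wraps to 0 = a, carry into square.
Longitude square 3; +1 → 4.
Latitude subsquare b = 1; −1 → 0 = a.

NC44aa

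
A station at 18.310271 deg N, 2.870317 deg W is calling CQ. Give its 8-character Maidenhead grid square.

Offset from 180°W / 90°S: lon 177.12968°, lat 108.31027°.
Field (20°×10°, letters A–R): 177.12968/20 → 8 → I, 108.31027/10 → 10 → K; chars IK.
Square (2°×1°, digits 0–9): 17.12968/2 → 8, 8.31027/1 → 8; chars 88.
Subsquare (5′×2.5′, letters a–x): 1.12968/0.0833333 → 13 → n, 0.31027/0.0416667 → 7 → h; chars nh.
Extended square (30″×15″, digits 0–9): 0.04635/0.00833333 → 5, 0.01860/0.00416667 → 4; chars 54.

IK88nh54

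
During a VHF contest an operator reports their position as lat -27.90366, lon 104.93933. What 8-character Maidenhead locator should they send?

Offset from 180°W / 90°S: lon 284.93933°, lat 62.09634°.
Field: 284.93933/20 → 14 → O, 62.09634/10 → 6 → G; chars OG.
Square: 4.93933/2 → 2, 2.09634/1 → 2; chars 22.
Subsquare: 0.93933/0.0833333 → 11 → l, 0.09634/0.0416667 → 2 → c; chars lc.
Extended square: 0.02266/0.00833333 → 2, 0.01301/0.00416667 → 3; chars 23.

OG22lc23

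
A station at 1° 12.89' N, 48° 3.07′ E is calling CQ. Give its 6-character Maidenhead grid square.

LJ41af

Shift to the Maidenhead origin (180°W, 90°S): lon 228.0512, lat 91.2148.
Field: 228.0512/20 → 11 → L, 91.2148/10 → 9 → J; chars LJ.
Square: 8.0512/2 → 4, 1.2148/1 → 1; chars 41.
Subsquare: 0.0512/0.0833333 → 0 → a, 0.2148/0.0416667 → 5 → f; chars af.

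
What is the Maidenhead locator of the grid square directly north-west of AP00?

RP91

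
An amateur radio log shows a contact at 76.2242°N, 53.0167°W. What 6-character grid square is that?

GQ36lf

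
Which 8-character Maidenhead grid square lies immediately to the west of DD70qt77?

DD70qt67

Longitude extended square 7; −1 → 6.
The latitude characters are unchanged.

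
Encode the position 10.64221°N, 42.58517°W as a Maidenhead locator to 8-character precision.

GK80qp94

Offset from 180°W / 90°S: lon 137.41483°, lat 100.64221°.
Field (20°×10°, letters A–R): lon ⌊137.41483/20⌋ = 6 → G; lat ⌊100.64221/10⌋ = 10 → K.
Square (2°×1°, digits 0–9): lon ⌊17.41483/2⌋ = 8; lat ⌊0.64221/1⌋ = 0.
Subsquare (5′×2.5′, letters a–x): lon ⌊1.41483/0.0833333⌋ = 16 → q; lat ⌊0.64221/0.0416667⌋ = 15 → p.
Extended square (30″×15″, digits 0–9): lon ⌊0.08150/0.00833333⌋ = 9; lat ⌊0.01721/0.00416667⌋ = 4.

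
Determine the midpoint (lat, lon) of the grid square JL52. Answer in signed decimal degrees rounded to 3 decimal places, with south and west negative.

22.500, 11.000

Field J=9, L=11: +9·20° lon, +11·10° lat → SW at lon 0°, lat 20°.
Square 5, 2: +5·2° lon, +2·1° lat → SW at lon 10°, lat 22°.
Cell spans 2° lon × 1° lat. Centre is SW corner plus half of each.
latitude 22.500, longitude 11.000.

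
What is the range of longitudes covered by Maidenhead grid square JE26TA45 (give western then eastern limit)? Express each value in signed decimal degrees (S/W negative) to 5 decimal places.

5.61667, 5.62500

Field J=9, E=4: +9·20° lon, +4·10° lat → SW at lon 0°, lat -50°.
Square 2, 6: +2·2° lon, +6·1° lat → SW at lon 4°, lat -44°.
Subsquare t=19, a=0: +19·0.0833333° lon, +0·0.0416667° lat → SW at lon 5.58333°, lat -44°.
Extended square 4, 5: +4·0.00833333° lon, +5·0.00416667° lat → SW at lon 5.61667°, lat -43.9792°.
Cell spans 0.00833333° lon × 0.00416667° lat.
west 5.61667, east 5.62500.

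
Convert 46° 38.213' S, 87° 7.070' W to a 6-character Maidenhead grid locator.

EE63ki

Offset from 180°W / 90°S: lon 92.8822°, lat 43.3631°.
Field (20°×10°, letters A–R): 92.8822/20 → 4 → E, 43.3631/10 → 4 → E; chars EE.
Square (2°×1°, digits 0–9): 12.8822/2 → 6, 3.3631/1 → 3; chars 63.
Subsquare (5′×2.5′, letters a–x): 0.8822/0.0833333 → 10 → k, 0.3631/0.0416667 → 8 → i; chars ki.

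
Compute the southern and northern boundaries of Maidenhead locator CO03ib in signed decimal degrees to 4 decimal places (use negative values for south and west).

Field C=2, O=14: +2·20° lon, +14·10° lat → SW at lon -140°, lat 50°.
Square 0, 3: +0·2° lon, +3·1° lat → SW at lon -140°, lat 53°.
Subsquare i=8, b=1: +8·0.0833333° lon, +1·0.0416667° lat → SW at lon -139.333°, lat 53.0417°.
Cell spans 0.0833333° lon × 0.0416667° lat.
south 53.0417, north 53.0833.

53.0417, 53.0833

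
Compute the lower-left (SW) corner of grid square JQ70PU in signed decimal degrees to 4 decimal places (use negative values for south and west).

70.8333, 15.2500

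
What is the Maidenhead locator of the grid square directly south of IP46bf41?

IP46bf40

Latitude extended square 1; −1 → 0.
The longitude characters are unchanged.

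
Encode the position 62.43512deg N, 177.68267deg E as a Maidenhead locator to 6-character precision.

Add 180° to longitude and 90° to latitude: 357.6827, 152.4351.
Field: lon ⌊357.6827/20⌋ = 17 → R; lat ⌊152.4351/10⌋ = 15 → P.
Square: lon ⌊17.6827/2⌋ = 8; lat ⌊2.4351/1⌋ = 2.
Subsquare: lon ⌊1.6827/0.0833333⌋ = 20 → u; lat ⌊0.4351/0.0416667⌋ = 10 → k.

RP82uk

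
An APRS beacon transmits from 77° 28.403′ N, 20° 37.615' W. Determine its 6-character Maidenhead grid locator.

Offset from 180°W / 90°S: lon 159.3731°, lat 167.4734°.
Field: 159.3731/20 → 7 → H, 167.4734/10 → 16 → Q; chars HQ.
Square: 19.3731/2 → 9, 7.4734/1 → 7; chars 97.
Subsquare: 1.3731/0.0833333 → 16 → q, 0.4734/0.0416667 → 11 → l; chars ql.

HQ97ql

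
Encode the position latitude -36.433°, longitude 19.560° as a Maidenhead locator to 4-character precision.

JF93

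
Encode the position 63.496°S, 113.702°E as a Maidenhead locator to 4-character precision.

Shift to the Maidenhead origin (180°W, 90°S): lon 293.70, lat 26.50.
Field: 293.70/20 → 14 → O, 26.50/10 → 2 → C; chars OC.
Square: 13.70/2 → 6, 6.50/1 → 6; chars 66.

OC66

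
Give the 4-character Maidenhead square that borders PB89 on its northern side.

PC80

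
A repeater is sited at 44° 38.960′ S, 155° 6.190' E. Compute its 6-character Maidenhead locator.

QE75ni

Add 180° to longitude and 90° to latitude: 335.1032, 45.3507.
Field: lon ⌊335.1032/20⌋ = 16 → Q; lat ⌊45.3507/10⌋ = 4 → E.
Square: lon ⌊15.1032/2⌋ = 7; lat ⌊5.3507/1⌋ = 5.
Subsquare: lon ⌊1.1032/0.0833333⌋ = 13 → n; lat ⌊0.3507/0.0416667⌋ = 8 → i.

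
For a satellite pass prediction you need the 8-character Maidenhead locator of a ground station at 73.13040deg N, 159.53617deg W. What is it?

BQ03fd51

Shift to the Maidenhead origin (180°W, 90°S): lon 20.46383, lat 163.13040.
Field: lon ⌊20.46383/20⌋ = 1 → B; lat ⌊163.13040/10⌋ = 16 → Q.
Square: lon ⌊0.46383/2⌋ = 0; lat ⌊3.13040/1⌋ = 3.
Subsquare: lon ⌊0.46383/0.0833333⌋ = 5 → f; lat ⌊0.13040/0.0416667⌋ = 3 → d.
Extended square: lon ⌊0.04716/0.00833333⌋ = 5; lat ⌊0.00540/0.00416667⌋ = 1.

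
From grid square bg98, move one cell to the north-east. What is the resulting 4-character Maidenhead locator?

Longitude square 9; +1 → 10, wraps to 0, carry into field.
Longitude field B = 1; +1 → 2 = C.
Latitude square 8; +1 → 9.

CG09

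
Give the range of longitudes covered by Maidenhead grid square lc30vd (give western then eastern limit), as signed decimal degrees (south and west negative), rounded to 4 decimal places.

Field L=11, C=2: +11·20° lon, +2·10° lat → SW at lon 40°, lat -70°.
Square 3, 0: +3·2° lon, +0·1° lat → SW at lon 46°, lat -70°.
Subsquare v=21, d=3: +21·0.0833333° lon, +3·0.0416667° lat → SW at lon 47.75°, lat -69.875°.
Cell spans 0.0833333° lon × 0.0416667° lat.
west 47.7500, east 47.8333.

47.7500, 47.8333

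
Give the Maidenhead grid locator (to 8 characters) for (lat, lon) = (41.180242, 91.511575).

NN51se13

Offset from 180°W / 90°S: lon 271.51157°, lat 131.18024°.
Field: 271.51157/20 → 13 → N, 131.18024/10 → 13 → N; chars NN.
Square: 11.51157/2 → 5, 1.18024/1 → 1; chars 51.
Subsquare: 1.51157/0.0833333 → 18 → s, 0.18024/0.0416667 → 4 → e; chars se.
Extended square: 0.01157/0.00833333 → 1, 0.01358/0.00416667 → 3; chars 13.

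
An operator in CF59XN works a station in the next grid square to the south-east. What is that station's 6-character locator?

CF69am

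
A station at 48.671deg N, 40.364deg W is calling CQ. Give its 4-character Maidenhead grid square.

GN98

Shift to the Maidenhead origin (180°W, 90°S): lon 139.64, lat 138.67.
Field: lon ⌊139.64/20⌋ = 6 → G; lat ⌊138.67/10⌋ = 13 → N.
Square: lon ⌊19.64/2⌋ = 9; lat ⌊8.67/1⌋ = 8.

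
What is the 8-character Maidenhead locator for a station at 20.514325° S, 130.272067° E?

PG59dl26

Offset from 180°W / 90°S: lon 310.27207°, lat 69.48568°.
Field: lon ⌊310.27207/20⌋ = 15 → P; lat ⌊69.48568/10⌋ = 6 → G.
Square: lon ⌊10.27207/2⌋ = 5; lat ⌊9.48568/1⌋ = 9.
Subsquare: lon ⌊0.27207/0.0833333⌋ = 3 → d; lat ⌊0.48568/0.0416667⌋ = 11 → l.
Extended square: lon ⌊0.02207/0.00833333⌋ = 2; lat ⌊0.02734/0.00416667⌋ = 6.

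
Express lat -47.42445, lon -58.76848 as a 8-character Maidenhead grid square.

GE02on78

Add 180° to longitude and 90° to latitude: 121.23152, 42.57555.
Field: lon ⌊121.23152/20⌋ = 6 → G; lat ⌊42.57555/10⌋ = 4 → E.
Square: lon ⌊1.23152/2⌋ = 0; lat ⌊2.57555/1⌋ = 2.
Subsquare: lon ⌊1.23152/0.0833333⌋ = 14 → o; lat ⌊0.57555/0.0416667⌋ = 13 → n.
Extended square: lon ⌊0.06485/0.00833333⌋ = 7; lat ⌊0.03388/0.00416667⌋ = 8.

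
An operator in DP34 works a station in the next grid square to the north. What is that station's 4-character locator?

DP35

Latitude square 4; +1 → 5.
The longitude characters are unchanged.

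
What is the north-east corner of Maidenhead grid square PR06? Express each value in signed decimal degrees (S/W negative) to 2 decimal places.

Field P=15, R=17: +15·20° lon, +17·10° lat → SW at lon 120°, lat 80°.
Square 0, 6: +0·2° lon, +6·1° lat → SW at lon 120°, lat 86°.
Cell spans 2° lon × 1° lat. NE corner is SW corner plus one full cell.
latitude 87.00, longitude 122.00.

87.00, 122.00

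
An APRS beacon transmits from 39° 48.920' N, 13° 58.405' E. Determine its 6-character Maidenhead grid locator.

JM69xt

Add 180° to longitude and 90° to latitude: 193.9734, 129.8153.
Field (20°×10°, letters A–R): 193.9734/20 → 9 → J, 129.8153/10 → 12 → M; chars JM.
Square (2°×1°, digits 0–9): 13.9734/2 → 6, 9.8153/1 → 9; chars 69.
Subsquare (5′×2.5′, letters a–x): 1.9734/0.0833333 → 23 → x, 0.8153/0.0416667 → 19 → t; chars xt.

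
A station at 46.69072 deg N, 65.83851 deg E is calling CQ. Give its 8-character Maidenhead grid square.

Shift to the Maidenhead origin (180°W, 90°S): lon 245.83851, lat 136.69072.
Field: 245.83851/20 → 12 → M, 136.69072/10 → 13 → N; chars MN.
Square: 5.83851/2 → 2, 6.69072/1 → 6; chars 26.
Subsquare: 1.83851/0.0833333 → 22 → w, 0.69072/0.0416667 → 16 → q; chars wq.
Extended square: 0.00518/0.00833333 → 0, 0.02405/0.00416667 → 5; chars 05.

MN26wq05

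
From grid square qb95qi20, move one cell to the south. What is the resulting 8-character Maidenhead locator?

QB95qh29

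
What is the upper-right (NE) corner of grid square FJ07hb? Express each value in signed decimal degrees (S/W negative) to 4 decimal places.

7.0833, -79.3333

Field F=5, J=9: +5·20° lon, +9·10° lat → SW at lon -80°, lat 0°.
Square 0, 7: +0·2° lon, +7·1° lat → SW at lon -80°, lat 7°.
Subsquare h=7, b=1: +7·0.0833333° lon, +1·0.0416667° lat → SW at lon -79.4167°, lat 7.04167°.
Cell spans 0.0833333° lon × 0.0416667° lat. NE corner is SW corner plus one full cell.
latitude 7.0833, longitude -79.3333.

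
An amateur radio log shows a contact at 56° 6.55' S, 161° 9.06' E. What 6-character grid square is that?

Offset from 180°W / 90°S: lon 341.1510°, lat 33.8908°.
Field: 341.1510/20 → 17 → R, 33.8908/10 → 3 → D; chars RD.
Square: 1.1510/2 → 0, 3.8908/1 → 3; chars 03.
Subsquare: 1.1510/0.0833333 → 13 → n, 0.8908/0.0416667 → 21 → v; chars nv.

RD03nv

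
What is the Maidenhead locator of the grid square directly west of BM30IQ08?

BM30hq98

Longitude extended square 0; −1 → -1, wraps to 9, carry into subsquare.
Longitude subsquare i = 8; −1 → 7 = h.
The latitude characters are unchanged.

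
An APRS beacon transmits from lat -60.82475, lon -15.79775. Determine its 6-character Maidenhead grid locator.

IC29ce

Shift to the Maidenhead origin (180°W, 90°S): lon 164.2022, lat 29.1752.
Field (20°×10°, letters A–R): lon ⌊164.2022/20⌋ = 8 → I; lat ⌊29.1752/10⌋ = 2 → C.
Square (2°×1°, digits 0–9): lon ⌊4.2022/2⌋ = 2; lat ⌊9.1752/1⌋ = 9.
Subsquare (5′×2.5′, letters a–x): lon ⌊0.2022/0.0833333⌋ = 2 → c; lat ⌊0.1752/0.0416667⌋ = 4 → e.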